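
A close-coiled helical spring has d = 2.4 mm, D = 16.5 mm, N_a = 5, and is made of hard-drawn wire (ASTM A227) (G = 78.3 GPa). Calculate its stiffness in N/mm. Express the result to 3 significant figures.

k = Gd⁴/(8D³N_a) = (78.3×10³ × 2.4⁴) / (8 × 16.5³ × 5)
  = 2.59781e+06 / 179685 = 14.458 N/mm

14.5 N/mm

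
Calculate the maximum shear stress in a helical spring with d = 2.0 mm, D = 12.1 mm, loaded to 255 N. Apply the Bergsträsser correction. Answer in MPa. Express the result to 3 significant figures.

1210 MPa

Spring index C = D/d = 12.1/2.0 = 6.0500
K_B = (4C+2)/(4C−3) = 26.200/21.200 = 1.2358
τ₀ = 8FD/(πd³) = 8·255·12.1/(π·2.0³) = 24684/25.133 = 982.15 MPa
τ_max = K·τ₀ = 1.2358 × 982.15 = 1213.8 MPa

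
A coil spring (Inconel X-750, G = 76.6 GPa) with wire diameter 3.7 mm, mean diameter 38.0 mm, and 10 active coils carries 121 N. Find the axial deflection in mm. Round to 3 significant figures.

37.0 mm

k = Gd⁴/(8D³N_a) = (76.6×10³)(3.7⁴)/(8·38.0³·10) = 3.2704 N/mm
δ = F/k = 121 / 3.2704 = 36.999 mm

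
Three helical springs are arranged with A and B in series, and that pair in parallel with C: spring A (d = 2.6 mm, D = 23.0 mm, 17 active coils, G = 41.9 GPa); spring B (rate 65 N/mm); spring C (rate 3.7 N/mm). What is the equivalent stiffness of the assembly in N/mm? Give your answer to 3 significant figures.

k_A = Gd⁴/(8D³N_a) = (41.9×10³)(2.6⁴)/(8·23.0³·17) = 1.1571 N/mm
Springs A,B series: k_AB = 1/(1/1.1571+1/65) = 1.1369 N/mm; parallel with C: k_eq = 1.1369+3.7 = 4.8369 N/mm

4.84 N/mm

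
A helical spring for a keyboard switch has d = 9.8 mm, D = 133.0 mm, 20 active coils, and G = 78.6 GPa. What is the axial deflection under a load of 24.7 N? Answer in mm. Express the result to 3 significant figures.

k = Gd⁴/(8D³N_a) = (78.6×10³)(9.8⁴)/(8·133.0³·20) = 1.926 N/mm
δ = F/k = 24.7 / 1.926 = 12.825 mm

12.8 mm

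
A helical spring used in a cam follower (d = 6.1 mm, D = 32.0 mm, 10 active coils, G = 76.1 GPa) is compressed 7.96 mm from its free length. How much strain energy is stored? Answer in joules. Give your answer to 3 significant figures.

k = Gd⁴/(8D³N_a) = (76.1×10³)(6.1⁴)/(8·32.0³·10) = 40.194 N/mm
U = ½kδ² = 0.5 × 40.194 × 7.96² = 1273.4 N·mm = 1.2734 J

1.27 J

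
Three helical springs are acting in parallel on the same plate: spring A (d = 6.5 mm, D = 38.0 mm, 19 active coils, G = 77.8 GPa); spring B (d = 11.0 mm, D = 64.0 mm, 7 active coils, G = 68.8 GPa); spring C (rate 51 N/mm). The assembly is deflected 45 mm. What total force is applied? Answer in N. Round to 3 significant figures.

k_A = Gd⁴/(8D³N_a) = (77.8×10³)(6.5⁴)/(8·38.0³·19) = 16.651 N/mm
k_B = Gd⁴/(8D³N_a) = (68.8×10³)(11.0⁴)/(8·64.0³·7) = 68.617 N/mm
Parallel: k_eq = 16.651 + 68.617 + 51 = 136.27 N/mm
F = k_eq·δ = 136.27·45 = 6132.1 N

6130 N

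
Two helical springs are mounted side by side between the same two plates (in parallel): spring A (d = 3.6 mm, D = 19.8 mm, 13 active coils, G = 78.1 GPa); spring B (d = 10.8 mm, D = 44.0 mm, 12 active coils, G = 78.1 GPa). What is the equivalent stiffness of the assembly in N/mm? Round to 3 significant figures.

146 N/mm

k_A = Gd⁴/(8D³N_a) = (78.1×10³)(3.6⁴)/(8·19.8³·13) = 16.249 N/mm
k_B = Gd⁴/(8D³N_a) = (78.1×10³)(10.8⁴)/(8·44.0³·12) = 129.93 N/mm
Parallel: k_eq = 16.249 + 129.93 = 146.18 N/mm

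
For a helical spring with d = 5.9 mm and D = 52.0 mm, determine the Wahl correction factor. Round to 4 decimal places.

C = D/d = 52.0/5.9 = 8.8136
K_W = (4C−1)/(4C−4) + 0.615/C = 34.254/31.254 + 0.0698 = 1.1658

1.1658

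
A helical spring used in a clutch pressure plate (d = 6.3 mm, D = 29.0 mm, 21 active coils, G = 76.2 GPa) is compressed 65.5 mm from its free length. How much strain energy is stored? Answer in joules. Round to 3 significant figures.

k = Gd⁴/(8D³N_a) = (76.2×10³)(6.3⁴)/(8·29.0³·21) = 29.296 N/mm
U = ½kδ² = 0.5 × 29.296 × 65.5² = 62844 N·mm = 62.844 J

62.8 J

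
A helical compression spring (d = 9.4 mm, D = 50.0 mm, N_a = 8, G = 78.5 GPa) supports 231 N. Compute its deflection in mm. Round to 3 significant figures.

k = Gd⁴/(8D³N_a) = (78.5×10³)(9.4⁴)/(8·50.0³·8) = 76.611 N/mm
δ = F/k = 231 / 76.611 = 3.0152 mm

3.02 mm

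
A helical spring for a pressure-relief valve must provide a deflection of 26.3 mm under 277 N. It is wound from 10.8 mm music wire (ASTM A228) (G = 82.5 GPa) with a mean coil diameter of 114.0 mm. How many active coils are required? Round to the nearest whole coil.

9

Required rate k = F/δ = 277/26.3 = 10.532 N/mm
N_a = Gd⁴/(8D³k) = (82.5×10³ × 10.8⁴)/(8 × 114.0³ × 10.532)
    = 1.1224e+09 / 1.24833e+08 = 8.991 → 9 coils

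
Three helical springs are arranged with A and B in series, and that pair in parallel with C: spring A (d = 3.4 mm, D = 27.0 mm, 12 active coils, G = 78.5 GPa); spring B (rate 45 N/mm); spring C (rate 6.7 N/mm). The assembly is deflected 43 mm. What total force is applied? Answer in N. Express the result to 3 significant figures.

k_A = Gd⁴/(8D³N_a) = (78.5×10³)(3.4⁴)/(8·27.0³·12) = 5.5517 N/mm
Springs A,B series: k_AB = 1/(1/5.5517+1/45) = 4.942 N/mm; parallel with C: k_eq = 4.942+6.7 = 11.642 N/mm
F = k_eq·δ = 11.642·43 = 500.6 N

501 N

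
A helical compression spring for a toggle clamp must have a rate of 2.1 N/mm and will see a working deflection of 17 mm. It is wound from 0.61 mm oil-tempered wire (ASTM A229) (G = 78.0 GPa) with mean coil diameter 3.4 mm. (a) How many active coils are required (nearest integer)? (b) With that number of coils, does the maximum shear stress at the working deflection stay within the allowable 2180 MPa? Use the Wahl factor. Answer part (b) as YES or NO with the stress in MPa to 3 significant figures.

(a) 16 coils; (b) YES, τ_max = 1770 MPa

N_a = Gd⁴/(8D³k) = (78.0×10³)(0.61⁴)/(8·3.4³·2.1) = 16.36 → N_a = 16
Actual rate k = Gd⁴/(8D³·16) = 2.1467 N/mm
Working load F = kδ = 2.1467·17 = 36.494 N
C = 3.4/0.61 = 5.5738; K_W = (4C−1)/(4C−4)+0.615/C = 1.2743
τ_max = K_W·8FD/(πd³) = 1.2743·1392 = 1773.9 MPa
τ_max ≤ 2180 MPa → acceptable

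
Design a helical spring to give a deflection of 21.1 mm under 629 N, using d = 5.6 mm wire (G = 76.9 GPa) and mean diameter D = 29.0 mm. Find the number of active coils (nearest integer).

13

Required rate k = F/δ = 629/21.1 = 29.81 N/mm
N_a = Gd⁴/(8D³k) = (76.9×10³ × 5.6⁴)/(8 × 29.0³ × 29.81)
    = 7.56273e+07 / 5.81637e+06 = 13 → 13 coils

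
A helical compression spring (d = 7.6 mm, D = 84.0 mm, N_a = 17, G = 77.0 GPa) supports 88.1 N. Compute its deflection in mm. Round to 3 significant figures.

k = Gd⁴/(8D³N_a) = (77.0×10³)(7.6⁴)/(8·84.0³·17) = 3.1869 N/mm
δ = F/k = 88.1 / 3.1869 = 27.644 mm

27.6 mm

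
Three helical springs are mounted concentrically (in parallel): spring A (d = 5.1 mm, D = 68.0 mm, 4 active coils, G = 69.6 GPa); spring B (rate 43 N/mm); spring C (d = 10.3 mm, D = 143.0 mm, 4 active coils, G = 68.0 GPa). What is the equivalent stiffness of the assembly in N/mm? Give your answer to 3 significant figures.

55.9 N/mm

k_A = Gd⁴/(8D³N_a) = (69.6×10³)(5.1⁴)/(8·68.0³·4) = 4.6796 N/mm
k_C = Gd⁴/(8D³N_a) = (68.0×10³)(10.3⁴)/(8·143.0³·4) = 8.179 N/mm
Parallel: k_eq = 4.6796 + 43 + 8.179 = 55.859 N/mm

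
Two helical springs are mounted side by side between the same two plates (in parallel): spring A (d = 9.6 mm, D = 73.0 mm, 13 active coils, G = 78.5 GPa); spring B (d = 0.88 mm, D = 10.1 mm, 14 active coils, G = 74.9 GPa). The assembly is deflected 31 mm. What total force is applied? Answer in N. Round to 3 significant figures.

k_A = Gd⁴/(8D³N_a) = (78.5×10³)(9.6⁴)/(8·73.0³·13) = 16.48 N/mm
k_B = Gd⁴/(8D³N_a) = (74.9×10³)(0.88⁴)/(8·10.1³·14) = 0.38925 N/mm
Parallel: k_eq = 16.48 + 0.38925 = 16.869 N/mm
F = k_eq·δ = 16.869·31 = 522.94 N

523 N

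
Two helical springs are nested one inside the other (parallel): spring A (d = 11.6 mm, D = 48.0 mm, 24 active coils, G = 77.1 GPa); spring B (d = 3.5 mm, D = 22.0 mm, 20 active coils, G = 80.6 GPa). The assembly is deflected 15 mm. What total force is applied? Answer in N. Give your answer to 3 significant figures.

1090 N

k_A = Gd⁴/(8D³N_a) = (77.1×10³)(11.6⁴)/(8·48.0³·24) = 65.745 N/mm
k_B = Gd⁴/(8D³N_a) = (80.6×10³)(3.5⁴)/(8·22.0³·20) = 7.0994 N/mm
Parallel: k_eq = 65.745 + 7.0994 = 72.844 N/mm
F = k_eq·δ = 72.844·15 = 1092.7 N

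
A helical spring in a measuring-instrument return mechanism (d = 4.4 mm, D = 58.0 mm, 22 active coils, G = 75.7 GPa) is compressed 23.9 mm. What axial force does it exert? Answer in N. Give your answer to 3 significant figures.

k = Gd⁴/(8D³N_a) = (75.7×10³)(4.4⁴)/(8·58.0³·22) = 0.82625 N/mm
F = k·δ = 0.82625 × 23.9 = 19.747 N

19.7 N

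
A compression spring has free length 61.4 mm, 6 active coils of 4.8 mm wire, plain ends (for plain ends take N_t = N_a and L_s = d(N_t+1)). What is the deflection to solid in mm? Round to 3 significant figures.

N_t = 6; L_s = 4.8·7 = 33.6 mm
δ_solid = L₀ − L_s = 61.4 − 33.6 = 27.8 mm

27.8 mm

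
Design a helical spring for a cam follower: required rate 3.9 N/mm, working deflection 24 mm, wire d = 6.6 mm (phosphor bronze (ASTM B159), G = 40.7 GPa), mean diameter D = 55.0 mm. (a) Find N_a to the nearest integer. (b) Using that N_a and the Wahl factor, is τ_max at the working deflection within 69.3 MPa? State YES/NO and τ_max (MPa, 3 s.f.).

(a) 15 coils; (b) YES, τ_max = 53.2 MPa

N_a = Gd⁴/(8D³k) = (40.7×10³)(6.6⁴)/(8·55.0³·3.9) = 14.88 → N_a = 15
Actual rate k = Gd⁴/(8D³·15) = 3.8681 N/mm
Working load F = kδ = 3.8681·24 = 92.835 N
C = 55.0/6.6 = 8.3333; K_W = (4C−1)/(4C−4)+0.615/C = 1.1761
τ_max = K_W·8FD/(πd³) = 1.1761·45.225 = 53.188 MPa
τ_max ≤ 69.3 MPa → acceptable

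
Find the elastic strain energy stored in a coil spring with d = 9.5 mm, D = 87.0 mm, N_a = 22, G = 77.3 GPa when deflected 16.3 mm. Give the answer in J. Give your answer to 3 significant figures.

k = Gd⁴/(8D³N_a) = (77.3×10³)(9.5⁴)/(8·87.0³·22) = 5.4325 N/mm
U = ½kδ² = 0.5 × 5.4325 × 16.3² = 721.69 N·mm = 0.72169 J

0.722 J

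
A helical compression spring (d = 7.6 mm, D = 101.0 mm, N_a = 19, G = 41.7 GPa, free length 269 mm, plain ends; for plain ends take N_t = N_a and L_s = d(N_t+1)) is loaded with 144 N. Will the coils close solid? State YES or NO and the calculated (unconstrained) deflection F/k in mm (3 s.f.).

k = Gd⁴/(8D³N_a) = (41.7×10³)(7.6⁴)/(8·101.0³·19) = 0.88835 N/mm
N_t = 19; L_s = 7.6·20 = 152 mm; δ_solid = L₀ − L_s = 269 − 152 = 117 mm
δ = F/k = 144/0.88835 = 162.1 mm
δ ≥ δ_solid → spring goes solid

YES, δ = 162 mm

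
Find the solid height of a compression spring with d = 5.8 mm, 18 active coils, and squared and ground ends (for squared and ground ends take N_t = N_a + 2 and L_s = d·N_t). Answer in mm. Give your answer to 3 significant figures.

squared and ground ends: N_t = N_a + 2 = 18 + 2 = 20
L_s = d·N_t = 5.8 × 20 = 116 mm

116 mm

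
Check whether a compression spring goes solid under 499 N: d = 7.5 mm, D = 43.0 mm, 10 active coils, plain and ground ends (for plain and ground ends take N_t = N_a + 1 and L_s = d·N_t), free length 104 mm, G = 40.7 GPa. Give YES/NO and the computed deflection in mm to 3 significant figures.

YES, δ = 24.6 mm

k = Gd⁴/(8D³N_a) = (40.7×10³)(7.5⁴)/(8·43.0³·10) = 20.246 N/mm
N_t = 11; L_s = 7.5·11 = 82.5 mm; δ_solid = L₀ − L_s = 104 − 82.5 = 21.5 mm
δ = F/k = 499/20.246 = 24.647 mm
δ ≥ δ_solid → spring goes solid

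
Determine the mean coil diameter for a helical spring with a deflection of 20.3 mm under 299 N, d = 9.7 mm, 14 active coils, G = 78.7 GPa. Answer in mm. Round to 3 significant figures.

75.0 mm

Required rate k = F/δ = 299/20.3 = 14.729 N/mm
D = (Gd⁴/(8N_a·k))^(1/3) = (78.7×10³·9.7⁴/(8·14·14.729))^(1/3)
  = (422346)^(1/3) = 75.0279 mm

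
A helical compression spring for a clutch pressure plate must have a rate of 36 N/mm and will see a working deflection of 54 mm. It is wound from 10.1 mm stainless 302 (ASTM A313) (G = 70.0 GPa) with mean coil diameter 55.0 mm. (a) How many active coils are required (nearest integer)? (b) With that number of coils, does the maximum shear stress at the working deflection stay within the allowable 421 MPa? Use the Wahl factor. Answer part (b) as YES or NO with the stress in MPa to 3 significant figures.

(a) 15 coils; (b) YES, τ_max = 343 MPa

N_a = Gd⁴/(8D³k) = (70.0×10³)(10.1⁴)/(8·55.0³·36) = 15.2 → N_a = 15
Actual rate k = Gd⁴/(8D³·15) = 36.485 N/mm
Working load F = kδ = 36.485·54 = 1970.2 N
C = 55.0/10.1 = 5.4455; K_W = (4C−1)/(4C−4)+0.615/C = 1.2816
τ_max = K_W·8FD/(πd³) = 1.2816·267.82 = 343.25 MPa
τ_max ≤ 421 MPa → acceptable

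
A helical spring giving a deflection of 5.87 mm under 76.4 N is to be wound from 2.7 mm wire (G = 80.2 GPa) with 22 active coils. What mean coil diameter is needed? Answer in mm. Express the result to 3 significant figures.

12.3 mm

Required rate k = F/δ = 76.4/5.87 = 13.015 N/mm
D = (Gd⁴/(8N_a·k))^(1/3) = (80.2×10³·2.7⁴/(8·22·13.015))^(1/3)
  = (1860.64)^(1/3) = 12.2995 mm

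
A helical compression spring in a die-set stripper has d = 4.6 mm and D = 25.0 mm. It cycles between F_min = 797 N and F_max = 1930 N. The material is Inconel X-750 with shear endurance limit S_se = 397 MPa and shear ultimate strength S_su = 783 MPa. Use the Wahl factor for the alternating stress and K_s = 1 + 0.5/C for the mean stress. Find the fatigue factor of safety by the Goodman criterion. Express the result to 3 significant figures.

0.410

C = D/d = 25.0/4.6 = 5.4348; K_W = (4C−1)/(4C−4)+0.615/C = 1.2823; K_s = 1+0.5/C = 1.0920
F_a = (F_max−F_min)/2 = 566.5 N; F_m = (F_max+F_min)/2 = 1363.5 N
τ_a = K_W·8F_aD/(πd³) = 1.2823 × 370.52 = 475.1 MPa
τ_m = K_s·8F_mD/(πd³) = 1.0920 × 891.79 = 973.83 MPa
Goodman: 1/n_f = τ_a/S_se + τ_m/S_su = 475.1/397 + 973.83/783 = 1.19674 + 1.24372 = 2.4405
n_f = 1/2.4405 = 0.4098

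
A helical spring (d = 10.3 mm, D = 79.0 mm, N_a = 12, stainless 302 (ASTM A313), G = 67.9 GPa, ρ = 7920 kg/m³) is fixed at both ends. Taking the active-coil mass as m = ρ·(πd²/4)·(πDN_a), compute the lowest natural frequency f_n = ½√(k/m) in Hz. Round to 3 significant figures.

k = Gd⁴/(8D³N_a) = (67.9×10³)(10.3⁴)/(8·79.0³·12) = 16.146 N/mm = 16146 N/m
Wire length L = πDN_a = π·79.0·12 = 2978.2 mm
m = ρ·(πd²/4)·L = 7920 × 83.323×10⁻⁶ m² × 2.9782 m = 1.9654 kg
f_n = ½√(k/m) = 0.5·√(16146/1.9654) = 0.5·√(8215.2) = 45.319 Hz

45.3 Hz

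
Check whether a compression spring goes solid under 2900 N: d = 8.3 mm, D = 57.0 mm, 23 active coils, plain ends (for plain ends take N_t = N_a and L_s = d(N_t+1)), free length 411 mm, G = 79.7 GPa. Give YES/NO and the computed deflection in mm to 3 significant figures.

k = Gd⁴/(8D³N_a) = (79.7×10³)(8.3⁴)/(8·57.0³·23) = 11.1 N/mm
N_t = 23; L_s = 8.3·24 = 199.2 mm; δ_solid = L₀ − L_s = 411 − 199.2 = 211.8 mm
δ = F/k = 2900/11.1 = 261.26 mm
δ ≥ δ_solid → spring goes solid

YES, δ = 261 mm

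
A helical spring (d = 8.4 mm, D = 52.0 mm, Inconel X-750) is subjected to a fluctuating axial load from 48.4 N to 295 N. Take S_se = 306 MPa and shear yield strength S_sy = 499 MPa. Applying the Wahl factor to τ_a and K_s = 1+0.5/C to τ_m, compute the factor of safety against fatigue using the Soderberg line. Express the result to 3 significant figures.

5.13

C = D/d = 52.0/8.4 = 6.1905; K_W = (4C−1)/(4C−4)+0.615/C = 1.2438; K_s = 1+0.5/C = 1.0808
F_a = (F_max−F_min)/2 = 123.3 N; F_m = (F_max+F_min)/2 = 171.7 N
τ_a = K_W·8F_aD/(πd³) = 1.2438 × 27.547 = 34.264 MPa
τ_m = K_s·8F_mD/(πd³) = 1.0808 × 38.36 = 41.458 MPa
Soderberg: 1/n_f = τ_a/S_se + τ_m/S_sy = 34.264/306 + 41.458/499 = 0.11197 + 0.08308 = 0.19506
n_f = 1/0.19506 = 5.127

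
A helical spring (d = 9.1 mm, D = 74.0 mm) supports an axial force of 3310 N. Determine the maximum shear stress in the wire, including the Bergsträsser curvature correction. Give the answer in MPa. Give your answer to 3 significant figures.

968 MPa

Spring index C = D/d = 74.0/9.1 = 8.1319
K_B = (4C+2)/(4C−3) = 34.527/29.527 = 1.1693
τ₀ = 8FD/(πd³) = 8·3310·74.0/(π·9.1³) = 1.95952e+06/2367.4 = 827.71 MPa
τ_max = K·τ₀ = 1.1693 × 827.71 = 967.86 MPa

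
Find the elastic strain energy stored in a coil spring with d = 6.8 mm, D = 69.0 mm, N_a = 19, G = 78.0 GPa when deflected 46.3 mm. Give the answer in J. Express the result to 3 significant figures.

3.58 J

k = Gd⁴/(8D³N_a) = (78.0×10³)(6.8⁴)/(8·69.0³·19) = 3.3399 N/mm
U = ½kδ² = 0.5 × 3.3399 × 46.3² = 3579.9 N·mm = 3.5799 J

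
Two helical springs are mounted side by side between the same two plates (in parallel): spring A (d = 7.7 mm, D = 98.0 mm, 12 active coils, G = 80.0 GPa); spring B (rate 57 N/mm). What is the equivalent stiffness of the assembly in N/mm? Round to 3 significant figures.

60.1 N/mm

k_A = Gd⁴/(8D³N_a) = (80.0×10³)(7.7⁴)/(8·98.0³·12) = 3.1125 N/mm
Parallel: k_eq = 3.1125 + 57 = 60.112 N/mm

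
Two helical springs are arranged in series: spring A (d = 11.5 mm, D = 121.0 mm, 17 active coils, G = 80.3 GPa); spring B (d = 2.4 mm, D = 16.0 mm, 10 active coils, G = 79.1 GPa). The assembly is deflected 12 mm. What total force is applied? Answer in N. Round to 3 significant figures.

40.5 N

k_A = Gd⁴/(8D³N_a) = (80.3×10³)(11.5⁴)/(8·121.0³·17) = 5.8292 N/mm
k_B = Gd⁴/(8D³N_a) = (79.1×10³)(2.4⁴)/(8·16.0³·10) = 8.0089 N/mm
Series: 1/k_eq = 1/5.8292 + 1/8.0089 = 0.29641; k_eq = 3.3737 N/mm
F = k_eq·δ = 3.3737·12 = 40.484 N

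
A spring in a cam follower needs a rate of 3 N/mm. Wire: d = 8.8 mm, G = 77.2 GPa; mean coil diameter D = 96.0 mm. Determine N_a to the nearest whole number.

22

N_a = Gd⁴/(8D³k) = (77.2×10³ × 8.8⁴)/(8 × 96.0³ × 3)
    = 4.62965e+08 / 2.12337e+07 = 21.8 → 22 coils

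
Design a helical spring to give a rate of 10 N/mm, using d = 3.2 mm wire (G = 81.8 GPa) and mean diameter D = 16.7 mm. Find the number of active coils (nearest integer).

N_a = Gd⁴/(8D³k) = (81.8×10³ × 3.2⁴)/(8 × 16.7³ × 10)
    = 8.57735e+06 / 372597 = 23.02 → 23 coils

23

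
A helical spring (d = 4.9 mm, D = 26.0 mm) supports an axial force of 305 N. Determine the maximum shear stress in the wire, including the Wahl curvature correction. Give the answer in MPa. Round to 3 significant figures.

221 MPa

Spring index C = D/d = 26.0/4.9 = 5.3061
K_W = (4C−1)/(4C−4) + 0.615/C = 20.224/17.224 + 0.1159 = 1.2901
τ₀ = 8FD/(πd³) = 8·305·26.0/(π·4.9³) = 63440/369.61 = 171.64 MPa
τ_max = K·τ₀ = 1.2901 × 171.64 = 221.43 MPa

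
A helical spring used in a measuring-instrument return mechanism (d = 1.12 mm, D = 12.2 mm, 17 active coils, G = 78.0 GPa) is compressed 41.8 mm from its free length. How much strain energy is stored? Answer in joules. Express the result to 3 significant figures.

0.434 J

k = Gd⁴/(8D³N_a) = (78.0×10³)(1.12⁴)/(8·12.2³·17) = 0.49699 N/mm
U = ½kδ² = 0.5 × 0.49699 × 41.8² = 434.18 N·mm = 0.43418 J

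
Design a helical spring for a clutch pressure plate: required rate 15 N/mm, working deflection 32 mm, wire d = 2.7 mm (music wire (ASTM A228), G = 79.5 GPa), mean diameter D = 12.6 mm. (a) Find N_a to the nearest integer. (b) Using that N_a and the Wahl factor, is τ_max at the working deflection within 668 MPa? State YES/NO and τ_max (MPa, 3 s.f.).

N_a = Gd⁴/(8D³k) = (79.5×10³)(2.7⁴)/(8·12.6³·15) = 17.6 → N_a = 18
Actual rate k = Gd⁴/(8D³·18) = 14.667 N/mm
Working load F = kδ = 14.667·32 = 469.35 N
C = 12.6/2.7 = 4.6667; K_W = (4C−1)/(4C−4)+0.615/C = 1.3363
τ_max = K_W·8FD/(πd³) = 1.3363·765.1 = 1022.4 MPa
τ_max > 668 MPa → exceeds allowable

(a) 18 coils; (b) NO, τ_max = 1020 MPa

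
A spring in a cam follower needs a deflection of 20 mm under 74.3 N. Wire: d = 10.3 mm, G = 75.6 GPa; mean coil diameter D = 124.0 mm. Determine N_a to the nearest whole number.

Required rate k = F/δ = 74.3/20 = 3.715 N/mm
N_a = Gd⁴/(8D³k) = (75.6×10³ × 10.3⁴)/(8 × 124.0³ × 3.715)
    = 8.50885e+08 / 5.66649e+07 = 15.02 → 15 coils

15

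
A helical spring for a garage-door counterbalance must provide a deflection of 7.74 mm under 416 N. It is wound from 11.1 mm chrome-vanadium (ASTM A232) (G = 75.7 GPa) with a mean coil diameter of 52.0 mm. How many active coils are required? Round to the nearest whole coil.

Required rate k = F/δ = 416/7.74 = 53.747 N/mm
N_a = Gd⁴/(8D³k) = (75.7×10³ × 11.1⁴)/(8 × 52.0³ × 53.747)
    = 1.14918e+09 / 6.04578e+07 = 19.01 → 19 coils

19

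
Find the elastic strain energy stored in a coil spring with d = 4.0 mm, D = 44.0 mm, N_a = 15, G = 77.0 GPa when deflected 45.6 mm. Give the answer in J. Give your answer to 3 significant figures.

k = Gd⁴/(8D³N_a) = (77.0×10³)(4.0⁴)/(8·44.0³·15) = 1.9284 N/mm
U = ½kδ² = 0.5 × 1.9284 × 45.6² = 2004.9 N·mm = 2.0049 J

2.00 J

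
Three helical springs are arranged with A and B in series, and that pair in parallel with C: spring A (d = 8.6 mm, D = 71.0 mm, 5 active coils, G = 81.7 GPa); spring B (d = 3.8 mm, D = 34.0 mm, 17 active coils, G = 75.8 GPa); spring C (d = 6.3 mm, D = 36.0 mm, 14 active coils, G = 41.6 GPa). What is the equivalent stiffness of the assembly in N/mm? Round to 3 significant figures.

k_A = Gd⁴/(8D³N_a) = (81.7×10³)(8.6⁴)/(8·71.0³·5) = 31.216 N/mm
k_B = Gd⁴/(8D³N_a) = (75.8×10³)(3.8⁴)/(8·34.0³·17) = 2.9568 N/mm
k_C = Gd⁴/(8D³N_a) = (41.6×10³)(6.3⁴)/(8·36.0³·14) = 12.541 N/mm
Springs A,B series: k_AB = 1/(1/31.216+1/2.9568) = 2.701 N/mm; parallel with C: k_eq = 2.701+12.541 = 15.242 N/mm

15.2 N/mm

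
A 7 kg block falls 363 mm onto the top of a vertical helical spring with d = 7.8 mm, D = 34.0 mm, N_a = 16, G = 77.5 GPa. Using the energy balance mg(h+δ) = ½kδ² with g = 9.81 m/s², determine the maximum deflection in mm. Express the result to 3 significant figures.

30.8 mm

k = Gd⁴/(8D³N_a) = (77.5×10³)(7.8⁴)/(8·34.0³·16) = 57.021 N/mm
W = mg = 7 × 9.81 = 68.67 N
½kδ² − Wδ − Wh = 0 → δ = (W + √(W² + 2kWh))/k
δ = (68.67 + √(4715.6 + 2.84274e+06))/57.021 = (68.67 + 1687.4)/57.021 = 30.798 mm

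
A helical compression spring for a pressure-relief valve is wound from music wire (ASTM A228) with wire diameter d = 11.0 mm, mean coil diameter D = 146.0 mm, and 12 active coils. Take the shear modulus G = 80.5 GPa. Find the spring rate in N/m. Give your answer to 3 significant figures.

k = Gd⁴/(8D³N_a) = (80.5×10³ × 11.0⁴) / (8 × 146.0³ × 12)
  = 1.1786e+09 / 2.98765e+08 = 3.9449 N/mm = 3944.9 N/m

3940 N/m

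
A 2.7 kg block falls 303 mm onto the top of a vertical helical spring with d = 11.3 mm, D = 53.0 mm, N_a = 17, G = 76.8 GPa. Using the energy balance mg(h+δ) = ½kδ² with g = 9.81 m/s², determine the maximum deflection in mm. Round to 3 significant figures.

16.5 mm

k = Gd⁴/(8D³N_a) = (76.8×10³)(11.3⁴)/(8·53.0³·17) = 61.846 N/mm
W = mg = 2.7 × 9.81 = 26.487 N
½kδ² − Wδ − Wh = 0 → δ = (W + √(W² + 2kWh))/k
δ = (26.487 + √(701.56 + 992691))/61.846 = (26.487 + 996.69)/61.846 = 16.544 mm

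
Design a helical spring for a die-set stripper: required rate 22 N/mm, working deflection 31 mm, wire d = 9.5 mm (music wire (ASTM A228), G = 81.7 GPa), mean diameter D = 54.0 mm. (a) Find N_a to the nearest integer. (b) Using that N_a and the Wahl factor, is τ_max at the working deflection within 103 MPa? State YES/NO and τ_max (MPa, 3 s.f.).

N_a = Gd⁴/(8D³k) = (81.7×10³)(9.5⁴)/(8·54.0³·22) = 24.01 → N_a = 24
Actual rate k = Gd⁴/(8D³·24) = 22.011 N/mm
Working load F = kδ = 22.011·31 = 682.33 N
C = 54.0/9.5 = 5.6842; K_W = (4C−1)/(4C−4)+0.615/C = 1.2683
τ_max = K_W·8FD/(πd³) = 1.2683·109.44 = 138.8 MPa
τ_max > 103 MPa → exceeds allowable

(a) 24 coils; (b) NO, τ_max = 139 MPa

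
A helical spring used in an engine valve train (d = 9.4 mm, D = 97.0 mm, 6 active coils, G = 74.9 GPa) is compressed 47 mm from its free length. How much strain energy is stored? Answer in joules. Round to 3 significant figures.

14.7 J

k = Gd⁴/(8D³N_a) = (74.9×10³)(9.4⁴)/(8·97.0³·6) = 13.349 N/mm
U = ½kδ² = 0.5 × 13.349 × 47² = 14744 N·mm = 14.744 J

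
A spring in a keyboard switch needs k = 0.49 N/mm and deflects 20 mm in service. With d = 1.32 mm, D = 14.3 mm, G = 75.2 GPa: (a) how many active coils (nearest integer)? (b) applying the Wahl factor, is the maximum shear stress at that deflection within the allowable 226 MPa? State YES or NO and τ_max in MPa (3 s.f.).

(a) 20 coils; (b) YES, τ_max = 175 MPa

N_a = Gd⁴/(8D³k) = (75.2×10³)(1.32⁴)/(8·14.3³·0.49) = 19.92 → N_a = 20
Actual rate k = Gd⁴/(8D³·20) = 0.48796 N/mm
Working load F = kδ = 0.48796·20 = 9.7592 N
C = 14.3/1.32 = 10.8333; K_W = (4C−1)/(4C−4)+0.615/C = 1.1330
τ_max = K_W·8FD/(πd³) = 1.1330·154.51 = 175.07 MPa
τ_max ≤ 226 MPa → acceptable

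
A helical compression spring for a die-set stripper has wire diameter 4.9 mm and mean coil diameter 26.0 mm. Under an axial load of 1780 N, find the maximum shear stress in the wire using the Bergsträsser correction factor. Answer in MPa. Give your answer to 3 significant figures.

Spring index C = D/d = 26.0/4.9 = 5.3061
K_B = (4C+2)/(4C−3) = 23.224/18.224 = 1.2744
τ₀ = 8FD/(πd³) = 8·1780·26.0/(π·4.9³) = 370240/369.61 = 1001.7 MPa
τ_max = K·τ₀ = 1.2744 × 1001.7 = 1276.5 MPa

1280 MPa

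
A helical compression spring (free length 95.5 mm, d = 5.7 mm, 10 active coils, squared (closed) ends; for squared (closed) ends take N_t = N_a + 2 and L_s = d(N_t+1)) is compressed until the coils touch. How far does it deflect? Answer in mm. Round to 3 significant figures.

N_t = 12; L_s = 5.7·13 = 74.1 mm
δ_solid = L₀ − L_s = 95.5 − 74.1 = 21.4 mm

21.4 mm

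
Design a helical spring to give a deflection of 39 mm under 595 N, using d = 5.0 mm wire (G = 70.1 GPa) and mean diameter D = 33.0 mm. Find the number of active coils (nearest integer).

10

Required rate k = F/δ = 595/39 = 15.256 N/mm
N_a = Gd⁴/(8D³k) = (70.1×10³ × 5.0⁴)/(8 × 33.0³ × 15.256)
    = 4.38125e+07 / 4.38616e+06 = 9.989 → 10 coils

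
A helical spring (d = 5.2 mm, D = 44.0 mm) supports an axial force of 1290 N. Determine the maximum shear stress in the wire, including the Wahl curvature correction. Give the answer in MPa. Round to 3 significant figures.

1210 MPa

Spring index C = D/d = 44.0/5.2 = 8.4615
K_W = (4C−1)/(4C−4) + 0.615/C = 32.846/29.846 + 0.0727 = 1.1732
τ₀ = 8FD/(πd³) = 8·1290·44.0/(π·5.2³) = 454080/441.73 = 1028 MPa
τ_max = K·τ₀ = 1.1732 × 1028 = 1206 MPa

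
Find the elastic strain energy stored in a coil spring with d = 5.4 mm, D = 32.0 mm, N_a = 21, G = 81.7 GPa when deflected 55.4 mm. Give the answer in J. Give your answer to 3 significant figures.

k = Gd⁴/(8D³N_a) = (81.7×10³)(5.4⁴)/(8·32.0³·21) = 12.619 N/mm
U = ½kδ² = 0.5 × 12.619 × 55.4² = 19365 N·mm = 19.365 J

19.4 J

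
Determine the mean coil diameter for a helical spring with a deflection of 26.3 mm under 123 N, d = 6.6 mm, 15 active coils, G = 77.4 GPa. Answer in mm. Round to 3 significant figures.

64.0 mm

Required rate k = F/δ = 123/26.3 = 4.6768 N/mm
D = (Gd⁴/(8N_a·k))^(1/3) = (77.4×10³·6.6⁴/(8·15·4.6768))^(1/3)
  = (261689)^(1/3) = 63.9630 mm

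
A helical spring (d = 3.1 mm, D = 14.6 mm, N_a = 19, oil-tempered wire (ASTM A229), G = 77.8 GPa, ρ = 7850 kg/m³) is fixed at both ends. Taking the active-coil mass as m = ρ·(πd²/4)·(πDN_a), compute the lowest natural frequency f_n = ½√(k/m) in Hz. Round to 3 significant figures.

k = Gd⁴/(8D³N_a) = (77.8×10³)(3.1⁴)/(8·14.6³·19) = 15.189 N/mm = 15189 N/m
Wire length L = πDN_a = π·14.6·19 = 871.48 mm
m = ρ·(πd²/4)·L = 7850 × 7.5477×10⁻⁶ m² × 0.87148 m = 0.051634 kg
f_n = ½√(k/m) = 0.5·√(15189/0.051634) = 0.5·√(2.9416e+05) = 271.18 Hz

271 Hz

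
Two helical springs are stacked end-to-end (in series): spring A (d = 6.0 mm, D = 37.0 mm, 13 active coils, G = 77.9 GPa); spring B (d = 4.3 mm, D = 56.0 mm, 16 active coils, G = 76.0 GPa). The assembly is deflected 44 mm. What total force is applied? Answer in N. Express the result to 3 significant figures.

48.0 N

k_A = Gd⁴/(8D³N_a) = (77.9×10³)(6.0⁴)/(8·37.0³·13) = 19.165 N/mm
k_B = Gd⁴/(8D³N_a) = (76.0×10³)(4.3⁴)/(8·56.0³·16) = 1.1559 N/mm
Series: 1/k_eq = 1/19.165 + 1/1.1559 = 0.91732; k_eq = 1.0901 N/mm
F = k_eq·δ = 1.0901·44 = 47.966 N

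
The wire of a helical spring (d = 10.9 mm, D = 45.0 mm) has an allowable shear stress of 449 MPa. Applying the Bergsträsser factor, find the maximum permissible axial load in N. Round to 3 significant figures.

3700 N

C = D/d = 45.0/10.9 = 4.1284
K_B = (4C+2)/(4C−3) = 18.514/13.514 = 1.3700
τ_max = K·8FD/(πd³) → F_max = τ_allow·πd³/(8DK)
F_max = 449·π·10.9³/(8·45.0·1.3700) = 1.8267e+06/493.2 = 3703.9 N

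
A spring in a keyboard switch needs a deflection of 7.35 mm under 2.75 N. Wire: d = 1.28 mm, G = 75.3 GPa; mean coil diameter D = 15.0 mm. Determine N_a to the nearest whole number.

20

Required rate k = F/δ = 2.75/7.35 = 0.37415 N/mm
N_a = Gd⁴/(8D³k) = (75.3×10³ × 1.28⁴)/(8 × 15.0³ × 0.37415)
    = 202132 / 10102 = 20.01 → 20 coils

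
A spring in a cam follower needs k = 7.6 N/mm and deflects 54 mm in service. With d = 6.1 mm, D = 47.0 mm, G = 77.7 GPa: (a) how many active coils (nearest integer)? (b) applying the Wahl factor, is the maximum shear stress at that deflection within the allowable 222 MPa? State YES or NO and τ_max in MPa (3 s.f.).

N_a = Gd⁴/(8D³k) = (77.7×10³)(6.1⁴)/(8·47.0³·7.6) = 17.04 → N_a = 17
Actual rate k = Gd⁴/(8D³·17) = 7.6192 N/mm
Working load F = kδ = 7.6192·54 = 411.44 N
C = 47.0/6.1 = 7.7049; K_W = (4C−1)/(4C−4)+0.615/C = 1.1917
τ_max = K_W·8FD/(πd³) = 1.1917·216.95 = 258.53 MPa
τ_max > 222 MPa → exceeds allowable

(a) 17 coils; (b) NO, τ_max = 259 MPa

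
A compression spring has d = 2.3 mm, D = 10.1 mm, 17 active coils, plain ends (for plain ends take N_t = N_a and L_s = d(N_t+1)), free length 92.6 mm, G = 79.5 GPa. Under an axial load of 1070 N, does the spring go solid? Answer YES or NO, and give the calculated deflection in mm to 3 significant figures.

YES, δ = 67.4 mm

k = Gd⁴/(8D³N_a) = (79.5×10³)(2.3⁴)/(8·10.1³·17) = 15.877 N/mm
N_t = 17; L_s = 2.3·18 = 41.4 mm; δ_solid = L₀ − L_s = 92.6 − 41.4 = 51.2 mm
δ = F/k = 1070/15.877 = 67.392 mm
δ ≥ δ_solid → spring goes solid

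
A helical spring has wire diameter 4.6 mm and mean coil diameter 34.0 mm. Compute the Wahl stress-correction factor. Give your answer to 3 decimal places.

1.201

C = D/d = 34.0/4.6 = 7.3913
K_W = (4C−1)/(4C−4) + 0.615/C = 28.565/25.565 + 0.0832 = 1.2006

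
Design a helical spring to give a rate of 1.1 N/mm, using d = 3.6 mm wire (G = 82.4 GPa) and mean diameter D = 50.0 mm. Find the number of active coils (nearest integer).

N_a = Gd⁴/(8D³k) = (82.4×10³ × 3.6⁴)/(8 × 50.0³ × 1.1)
    = 1.384e+07 / 1.1e+06 = 12.58 → 13 coils

13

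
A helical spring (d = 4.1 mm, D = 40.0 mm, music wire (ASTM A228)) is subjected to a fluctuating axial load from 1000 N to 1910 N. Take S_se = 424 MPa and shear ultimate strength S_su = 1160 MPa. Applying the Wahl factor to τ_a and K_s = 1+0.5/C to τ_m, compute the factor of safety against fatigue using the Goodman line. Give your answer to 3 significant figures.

C = D/d = 40.0/4.1 = 9.7561; K_W = (4C−1)/(4C−4)+0.615/C = 1.1487; K_s = 1+0.5/C = 1.0513
F_a = (F_max−F_min)/2 = 455 N; F_m = (F_max+F_min)/2 = 1455 N
τ_a = K_W·8F_aD/(πd³) = 1.1487 × 672.45 = 772.44 MPa
τ_m = K_s·8F_mD/(πd³) = 1.0513 × 2150.4 = 2260.6 MPa
Goodman: 1/n_f = τ_a/S_se + τ_m/S_su = 772.44/424 + 2260.6/1160 = 1.82179 + 1.94877 = 3.7706
n_f = 1/3.7706 = 0.2652

0.265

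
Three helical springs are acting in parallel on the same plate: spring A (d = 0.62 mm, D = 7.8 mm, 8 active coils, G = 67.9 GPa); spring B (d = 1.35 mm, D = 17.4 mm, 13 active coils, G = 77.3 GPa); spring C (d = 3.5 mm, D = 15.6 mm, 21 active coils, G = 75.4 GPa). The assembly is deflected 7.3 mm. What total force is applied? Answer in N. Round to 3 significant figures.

k_A = Gd⁴/(8D³N_a) = (67.9×10³)(0.62⁴)/(8·7.8³·8) = 0.33035 N/mm
k_B = Gd⁴/(8D³N_a) = (77.3×10³)(1.35⁴)/(8·17.4³·13) = 0.46863 N/mm
k_C = Gd⁴/(8D³N_a) = (75.4×10³)(3.5⁴)/(8·15.6³·21) = 17.74 N/mm
Parallel: k_eq = 0.33035 + 0.46863 + 17.74 = 18.539 N/mm
F = k_eq·δ = 18.539·7.3 = 135.34 N

135 N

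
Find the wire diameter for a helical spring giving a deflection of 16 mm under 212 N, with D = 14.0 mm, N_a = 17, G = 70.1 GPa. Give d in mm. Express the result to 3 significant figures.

Required rate k = F/δ = 212/16 = 13.25 N/mm
d = (8D³N_a·k / G)^(1/4) = (8·14.0³·17·13.25 / (70.1×10³))^0.25
  = (70.538)^0.25 = 2.8980 mm

2.90 mm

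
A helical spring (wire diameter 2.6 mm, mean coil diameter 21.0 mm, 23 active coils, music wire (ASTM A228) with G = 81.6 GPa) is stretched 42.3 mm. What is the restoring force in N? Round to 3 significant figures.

92.6 N

k = Gd⁴/(8D³N_a) = (81.6×10³)(2.6⁴)/(8·21.0³·23) = 2.1883 N/mm
F = k·δ = 2.1883 × 42.3 = 92.565 N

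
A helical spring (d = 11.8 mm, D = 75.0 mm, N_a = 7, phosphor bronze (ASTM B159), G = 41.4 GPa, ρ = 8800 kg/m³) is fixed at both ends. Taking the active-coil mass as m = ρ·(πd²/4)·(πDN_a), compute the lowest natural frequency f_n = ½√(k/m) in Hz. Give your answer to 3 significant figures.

73.2 Hz

k = Gd⁴/(8D³N_a) = (41.4×10³)(11.8⁴)/(8·75.0³·7) = 33.975 N/mm = 33975 N/m
Wire length L = πDN_a = π·75.0·7 = 1649.3 mm
m = ρ·(πd²/4)·L = 8800 × 109.36×10⁻⁶ m² × 1.6493 m = 1.5873 kg
f_n = ½√(k/m) = 0.5·√(33975/1.5873) = 0.5·√(21405) = 73.152 Hz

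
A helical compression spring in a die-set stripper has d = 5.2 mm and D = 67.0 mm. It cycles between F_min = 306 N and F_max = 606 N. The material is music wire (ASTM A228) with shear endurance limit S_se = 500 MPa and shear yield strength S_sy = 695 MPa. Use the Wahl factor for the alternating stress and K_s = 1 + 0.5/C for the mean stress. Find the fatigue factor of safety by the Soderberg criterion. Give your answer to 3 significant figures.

C = D/d = 67.0/5.2 = 12.8846; K_W = (4C−1)/(4C−4)+0.615/C = 1.1108; K_s = 1+0.5/C = 1.0388
F_a = (F_max−F_min)/2 = 150 N; F_m = (F_max+F_min)/2 = 456 N
τ_a = K_W·8F_aD/(πd³) = 1.1108 × 182.01 = 202.18 MPa
τ_m = K_s·8F_mD/(πd³) = 1.0388 × 553.31 = 574.78 MPa
Soderberg: 1/n_f = τ_a/S_se + τ_m/S_sy = 202.18/500 + 574.78/695 = 0.40437 + 0.82703 = 1.2314
n_f = 1/1.2314 = 0.8121

0.812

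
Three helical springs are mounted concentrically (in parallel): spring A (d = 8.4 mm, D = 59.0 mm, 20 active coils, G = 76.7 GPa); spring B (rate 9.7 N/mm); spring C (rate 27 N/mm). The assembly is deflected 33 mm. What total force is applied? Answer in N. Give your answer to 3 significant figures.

1590 N

k_A = Gd⁴/(8D³N_a) = (76.7×10³)(8.4⁴)/(8·59.0³·20) = 11.621 N/mm
Parallel: k_eq = 11.621 + 9.7 + 27 = 48.321 N/mm
F = k_eq·δ = 48.321·33 = 1594.6 N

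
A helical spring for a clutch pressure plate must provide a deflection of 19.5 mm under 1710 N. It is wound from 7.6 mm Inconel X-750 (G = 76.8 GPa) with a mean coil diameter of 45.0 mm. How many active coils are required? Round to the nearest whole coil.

Required rate k = F/δ = 1710/19.5 = 87.692 N/mm
N_a = Gd⁴/(8D³k) = (76.8×10³ × 7.6⁴)/(8 × 45.0³ × 87.692)
    = 2.56222e+08 / 6.39277e+07 = 4.008 → 4 coils

4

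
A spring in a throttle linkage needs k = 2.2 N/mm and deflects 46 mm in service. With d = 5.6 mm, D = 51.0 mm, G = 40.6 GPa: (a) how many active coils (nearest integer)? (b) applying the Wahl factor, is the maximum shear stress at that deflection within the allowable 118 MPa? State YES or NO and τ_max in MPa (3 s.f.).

N_a = Gd⁴/(8D³k) = (40.6×10³)(5.6⁴)/(8·51.0³·2.2) = 17.1 → N_a = 17
Actual rate k = Gd⁴/(8D³·17) = 2.2132 N/mm
Working load F = kδ = 2.2132·46 = 101.81 N
C = 51.0/5.6 = 9.1071; K_W = (4C−1)/(4C−4)+0.615/C = 1.1600
τ_max = K_W·8FD/(πd³) = 1.1600·75.289 = 87.339 MPa
τ_max ≤ 118 MPa → acceptable

(a) 17 coils; (b) YES, τ_max = 87.3 MPa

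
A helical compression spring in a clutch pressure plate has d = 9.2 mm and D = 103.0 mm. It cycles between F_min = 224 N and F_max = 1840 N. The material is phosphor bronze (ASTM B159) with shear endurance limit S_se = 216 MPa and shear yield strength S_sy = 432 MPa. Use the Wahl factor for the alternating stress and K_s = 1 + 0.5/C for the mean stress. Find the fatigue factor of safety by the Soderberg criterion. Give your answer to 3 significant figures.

C = D/d = 103.0/9.2 = 11.1957; K_W = (4C−1)/(4C−4)+0.615/C = 1.1285; K_s = 1+0.5/C = 1.0447
F_a = (F_max−F_min)/2 = 808 N; F_m = (F_max+F_min)/2 = 1032 N
τ_a = K_W·8F_aD/(πd³) = 1.1285 × 272.16 = 307.13 MPa
τ_m = K_s·8F_mD/(πd³) = 1.0447 × 347.61 = 363.14 MPa
Soderberg: 1/n_f = τ_a/S_se + τ_m/S_sy = 307.13/216 + 363.14/432 = 1.42190 + 0.84059 = 2.2625
n_f = 1/2.2625 = 0.442

0.442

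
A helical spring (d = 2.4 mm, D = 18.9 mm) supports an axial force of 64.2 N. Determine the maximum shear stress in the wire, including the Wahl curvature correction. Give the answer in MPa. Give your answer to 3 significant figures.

Spring index C = D/d = 18.9/2.4 = 7.8750
K_W = (4C−1)/(4C−4) + 0.615/C = 30.500/27.500 + 0.0781 = 1.1872
τ₀ = 8FD/(πd³) = 8·64.2·18.9/(π·2.4³) = 9707.04/43.429 = 223.51 MPa
τ_max = K·τ₀ = 1.1872 × 223.51 = 265.35 MPa

265 MPa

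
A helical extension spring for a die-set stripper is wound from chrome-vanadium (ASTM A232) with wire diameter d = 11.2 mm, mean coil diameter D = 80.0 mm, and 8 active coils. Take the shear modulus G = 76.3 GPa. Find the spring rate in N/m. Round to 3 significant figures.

k = Gd⁴/(8D³N_a) = (76.3×10³ × 11.2⁴) / (8 × 80.0³ × 8)
  = 1.2006e+09 / 3.2768e+07 = 36.639 N/mm = 36639 N/m

36600 N/m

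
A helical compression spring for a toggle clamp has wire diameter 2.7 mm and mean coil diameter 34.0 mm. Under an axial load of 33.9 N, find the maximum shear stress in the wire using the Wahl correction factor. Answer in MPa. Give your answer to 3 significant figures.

Spring index C = D/d = 34.0/2.7 = 12.5926
K_W = (4C−1)/(4C−4) + 0.615/C = 49.370/46.370 + 0.0488 = 1.1135
τ₀ = 8FD/(πd³) = 8·33.9·34.0/(π·2.7³) = 9220.8/61.836 = 149.12 MPa
τ_max = K·τ₀ = 1.1135 × 149.12 = 166.05 MPa

166 MPa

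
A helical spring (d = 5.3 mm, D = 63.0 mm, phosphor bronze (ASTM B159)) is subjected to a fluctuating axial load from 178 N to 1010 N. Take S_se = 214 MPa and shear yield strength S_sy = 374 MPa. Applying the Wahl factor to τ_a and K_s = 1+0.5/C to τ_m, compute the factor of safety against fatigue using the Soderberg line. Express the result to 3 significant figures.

0.242

C = D/d = 63.0/5.3 = 11.8868; K_W = (4C−1)/(4C−4)+0.615/C = 1.1206; K_s = 1+0.5/C = 1.0421
F_a = (F_max−F_min)/2 = 416 N; F_m = (F_max+F_min)/2 = 594 N
τ_a = K_W·8F_aD/(πd³) = 1.1206 × 448.28 = 502.35 MPa
τ_m = K_s·8F_mD/(πd³) = 1.0421 × 640.09 = 667.01 MPa
Soderberg: 1/n_f = τ_a/S_se + τ_m/S_sy = 502.35/214 + 667.01/374 = 2.34744 + 1.78345 = 4.1309
n_f = 1/4.1309 = 0.2421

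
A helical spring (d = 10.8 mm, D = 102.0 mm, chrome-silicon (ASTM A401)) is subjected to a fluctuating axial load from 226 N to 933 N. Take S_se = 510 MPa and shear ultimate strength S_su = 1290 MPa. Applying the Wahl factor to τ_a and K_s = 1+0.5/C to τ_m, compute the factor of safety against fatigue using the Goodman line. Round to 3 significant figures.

3.81

C = D/d = 102.0/10.8 = 9.4444; K_W = (4C−1)/(4C−4)+0.615/C = 1.1539; K_s = 1+0.5/C = 1.0529
F_a = (F_max−F_min)/2 = 353.5 N; F_m = (F_max+F_min)/2 = 579.5 N
τ_a = K_W·8F_aD/(πd³) = 1.1539 × 72.888 = 84.108 MPa
τ_m = K_s·8F_mD/(πd³) = 1.0529 × 119.49 = 125.81 MPa
Goodman: 1/n_f = τ_a/S_se + τ_m/S_su = 84.108/510 + 125.81/1290 = 0.16492 + 0.09753 = 0.26245
n_f = 1/0.26245 = 3.81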